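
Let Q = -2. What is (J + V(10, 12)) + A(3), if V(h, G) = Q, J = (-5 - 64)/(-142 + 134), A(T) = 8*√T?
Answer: 53/8 + 8*√3 ≈ 20.481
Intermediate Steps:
J = 69/8 (J = -69/(-8) = -69*(-⅛) = 69/8 ≈ 8.6250)
V(h, G) = -2
(J + V(10, 12)) + A(3) = (69/8 - 2) + 8*√3 = 53/8 + 8*√3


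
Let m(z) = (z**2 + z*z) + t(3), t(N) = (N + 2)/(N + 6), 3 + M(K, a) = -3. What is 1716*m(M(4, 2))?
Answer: 373516/3 ≈ 1.2451e+5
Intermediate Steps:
M(K, a) = -6 (M(K, a) = -3 - 3 = -6)
t(N) = (2 + N)/(6 + N)
m(z) = 5/9 + 2*z**2 (m(z) = (z**2 + z*z) + (2 + 3)/(6 + 3) = (z**2 + z**2) + 5/9 = 2*z**2 + (1/9)*5 = 2*z**2 + 5/9 = 5/9 + 2*z**2)
1716*m(M(4, 2)) = 1716*(5/9 + 2*(-6)**2) = 1716*(5/9 + 2*36) = 1716*(5/9 + 72) = 1716*(653/9) = 373516/3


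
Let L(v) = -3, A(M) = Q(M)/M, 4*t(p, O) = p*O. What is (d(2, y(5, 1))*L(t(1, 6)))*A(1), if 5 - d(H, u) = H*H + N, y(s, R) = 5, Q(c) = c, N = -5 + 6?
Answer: 0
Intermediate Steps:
N = 1
t(p, O) = O*p/4 (t(p, O) = (p*O)/4 = (O*p)/4 = O*p/4)
d(H, u) = 4 - H**2 (d(H, u) = 5 - (H*H + 1) = 5 - (H**2 + 1) = 5 - (1 + H**2) = 5 + (-1 - H**2) = 4 - H**2)
A(M) = 1 (A(M) = M/M = 1)
(d(2, y(5, 1))*L(t(1, 6)))*A(1) = ((4 - 1*2**2)*(-3))*1 = ((4 - 1*4)*(-3))*1 = ((4 - 4)*(-3))*1 = (0*(-3))*1 = 0*1 = 0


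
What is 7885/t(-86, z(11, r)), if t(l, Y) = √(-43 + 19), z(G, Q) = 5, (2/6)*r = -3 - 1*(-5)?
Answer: -7885*I*√6/12 ≈ -1609.5*I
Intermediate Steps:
r = 6 (r = 3*(-3 - 1*(-5)) = 3*(-3 + 5) = 3*2 = 6)
t(l, Y) = 2*I*√6 (t(l, Y) = √(-24) = 2*I*√6)
7885/t(-86, z(11, r)) = 7885/((2*I*√6)) = 7885*(-I*√6/12) = -7885*I*√6/12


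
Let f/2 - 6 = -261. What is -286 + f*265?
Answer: -135436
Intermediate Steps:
f = -510 (f = 12 + 2*(-261) = 12 - 522 = -510)
-286 + f*265 = -286 - 510*265 = -286 - 135150 = -135436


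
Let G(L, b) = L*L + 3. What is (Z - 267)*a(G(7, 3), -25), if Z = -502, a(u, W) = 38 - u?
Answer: 10766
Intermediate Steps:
G(L, b) = 3 + L² (G(L, b) = L² + 3 = 3 + L²)
(Z - 267)*a(G(7, 3), -25) = (-502 - 267)*(38 - (3 + 7²)) = -769*(38 - (3 + 49)) = -769*(38 - 1*52) = -769*(38 - 52) = -769*(-14) = 10766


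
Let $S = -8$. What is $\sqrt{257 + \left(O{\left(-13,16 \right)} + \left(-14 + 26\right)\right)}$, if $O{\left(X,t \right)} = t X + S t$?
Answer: $i \sqrt{67} \approx 8.1853 i$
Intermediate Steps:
$O{\left(X,t \right)} = - 8 t + X t$ ($O{\left(X,t \right)} = t X - 8 t = X t - 8 t = - 8 t + X t$)
$\sqrt{257 + \left(O{\left(-13,16 \right)} + \left(-14 + 26\right)\right)} = \sqrt{257 + \left(16 \left(-8 - 13\right) + \left(-14 + 26\right)\right)} = \sqrt{257 + \left(16 \left(-21\right) + 12\right)} = \sqrt{257 + \left(-336 + 12\right)} = \sqrt{257 - 324} = \sqrt{-67} = i \sqrt{67}$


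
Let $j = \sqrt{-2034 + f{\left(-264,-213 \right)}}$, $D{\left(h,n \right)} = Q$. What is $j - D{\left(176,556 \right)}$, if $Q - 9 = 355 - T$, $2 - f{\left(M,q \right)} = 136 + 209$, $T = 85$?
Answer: $-279 + i \sqrt{2377} \approx -279.0 + 48.755 i$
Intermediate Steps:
$f{\left(M,q \right)} = -343$ ($f{\left(M,q \right)} = 2 - \left(136 + 209\right) = 2 - 345 = -343$)
$Q = 279$ ($Q = 9 + \left(355 - 85\right) = 9 + 270 = 279$)
$D{\left(h,n \right)} = 279$
$j = i \sqrt{2377}$ ($j = \sqrt{-2034 - 343} = \sqrt{-2377} = i \sqrt{2377} \approx 48.755 i$)
$j - D{\left(176,556 \right)} = i \sqrt{2377} - 279 = -279 + i \sqrt{2377}$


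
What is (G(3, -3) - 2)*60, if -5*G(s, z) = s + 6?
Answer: -228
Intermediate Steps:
G(s, z) = -6/5 - s/5 (G(s, z) = -(s + 6)/5 = -(6 + s)/5 = -6/5 - s/5)
(G(3, -3) - 2)*60 = ((-6/5 - 1/5*3) - 2)*60 = ((-6/5 - 3/5) - 2)*60 = (-9/5 - 2)*60 = -19/5*60 = -228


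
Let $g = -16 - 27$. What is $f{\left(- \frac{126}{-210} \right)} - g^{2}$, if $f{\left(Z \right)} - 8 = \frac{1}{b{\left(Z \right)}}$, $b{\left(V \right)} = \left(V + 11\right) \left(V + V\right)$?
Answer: $- \frac{640643}{348} \approx -1840.9$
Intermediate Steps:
$g = -43$ ($g = -16 - 27 = -43$)
$b{\left(V \right)} = 2 V \left(11 + V\right)$ ($b{\left(V \right)} = \left(11 + V\right) 2 V = 2 V \left(11 + V\right)$)
$f{\left(Z \right)} = 8 + \frac{1}{2 Z \left(11 + Z\right)}$
$f{\left(- \frac{126}{-210} \right)} - g^{2} = \frac{1 + 16 \left(- \frac{126}{-210}\right) \left(11 - \frac{126}{-210}\right)}{2 \left(- \frac{126}{-210}\right) \left(11 - \frac{126}{-210}\right)} - \left(-43\right)^{2} = \frac{1 + 16 \left(\left(-126\right) \left(- \frac{1}{210}\right)\right) \left(11 - - \frac{3}{5}\right)}{2 \left(\left(-126\right) \left(- \frac{1}{210}\right)\right) \left(11 - - \frac{3}{5}\right)} - 1849 = \frac{1 + 16 \cdot \frac{3}{5} \left(11 + \frac{3}{5}\right)}{2 \cdot \frac{3}{5} \left(11 + \frac{3}{5}\right)} - 1849 = \frac{1}{2} \cdot \frac{5}{3} \frac{1}{\frac{58}{5}} \left(1 + 16 \cdot \frac{3}{5} \cdot \frac{58}{5}\right) - 1849 = \frac{1}{2} \cdot \frac{5}{3} \cdot \frac{5}{58} \left(1 + \frac{2784}{25}\right) - 1849 = \frac{1}{2} \cdot \frac{5}{3} \cdot \frac{5}{58} \cdot \frac{2809}{25} - 1849 = \frac{2809}{348} - 1849 = - \frac{640643}{348}$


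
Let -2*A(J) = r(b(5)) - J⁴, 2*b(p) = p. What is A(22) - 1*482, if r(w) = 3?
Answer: 233289/2 ≈ 1.1664e+5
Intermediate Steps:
b(p) = p/2
A(J) = -3/2 + J⁴/2 (A(J) = -(3 - J⁴)/2 = -3/2 + J⁴/2)
A(22) - 1*482 = (-3/2 + (½)*22⁴) - 1*482 = (-3/2 + (½)*234256) - 482 = (-3/2 + 117128) - 482 = 234253/2 - 482 = 233289/2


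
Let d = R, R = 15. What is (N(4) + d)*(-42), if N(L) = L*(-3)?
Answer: -126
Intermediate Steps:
N(L) = -3*L
d = 15
(N(4) + d)*(-42) = (-3*4 + 15)*(-42) = (-12 + 15)*(-42) = 3*(-42) = -126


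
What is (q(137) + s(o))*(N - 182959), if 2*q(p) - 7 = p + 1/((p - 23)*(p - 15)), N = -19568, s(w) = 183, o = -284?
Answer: -478846805229/9272 ≈ -5.1644e+7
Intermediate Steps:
q(p) = 7/2 + p/2 + 1/(2*(-23 + p)*(-15 + p)) (q(p) = 7/2 + (p + 1/((p - 23)*(p - 15)))/2 = 7/2 + (p + 1/((-23 + p)*(-15 + p)))/2 = 7/2 + (p/2 + 1/(2*(-23 + p)*(-15 + p))) = 7/2 + p/2 + 1/(2*(-23 + p)*(-15 + p)))
(q(137) + s(o))*(N - 182959) = ((2416 + 137³ - 31*137² + 79*137)/(2*(345 + 137² - 38*137)) + 183)*(-19568 - 182959) = ((2416 + 2571353 - 31*18769 + 10823)/(2*(345 + 18769 - 5206)) + 183)*(-202527) = ((½)*(2416 + 2571353 - 581839 + 10823)/13908 + 183)*(-202527) = ((½)*(1/13908)*2002753 + 183)*(-202527) = (2002753/27816 + 183)*(-202527) = (7093081/27816)*(-202527) = -478846805229/9272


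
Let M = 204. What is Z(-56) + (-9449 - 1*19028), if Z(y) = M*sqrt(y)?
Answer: -28477 + 408*I*sqrt(14) ≈ -28477.0 + 1526.6*I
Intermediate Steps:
Z(y) = 204*sqrt(y)
Z(-56) + (-9449 - 1*19028) = 204*sqrt(-56) + (-9449 - 1*19028) = 204*(2*I*sqrt(14)) + (-9449 - 19028) = 408*I*sqrt(14) - 28477 = -28477 + 408*I*sqrt(14)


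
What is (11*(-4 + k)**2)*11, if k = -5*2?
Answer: 23716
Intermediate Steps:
k = -10
(11*(-4 + k)**2)*11 = (11*(-4 - 10)**2)*11 = (11*(-14)**2)*11 = (11*196)*11 = 2156*11 = 23716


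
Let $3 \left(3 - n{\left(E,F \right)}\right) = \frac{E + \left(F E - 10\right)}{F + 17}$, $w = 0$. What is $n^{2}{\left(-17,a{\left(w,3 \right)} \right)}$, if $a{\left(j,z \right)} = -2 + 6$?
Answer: $\frac{80656}{3969} \approx 20.322$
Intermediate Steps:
$a{\left(j,z \right)} = 4$
$n{\left(E,F \right)} = 3 - \frac{-10 + E + E F}{3 \left(17 + F\right)}$ ($n{\left(E,F \right)} = 3 - \frac{\left(E + \left(F E - 10\right)\right) \frac{1}{F + 17}}{3} = 3 - \frac{\left(E + \left(E F - 10\right)\right) \frac{1}{17 + F}}{3} = 3 - \frac{\left(E + \left(-10 + E F\right)\right) \frac{1}{17 + F}}{3} = 3 - \frac{\left(-10 + E + E F\right) \frac{1}{17 + F}}{3} = 3 - \frac{\frac{1}{17 + F} \left(-10 + E + E F\right)}{3} = 3 - \frac{-10 + E + E F}{3 \left(17 + F\right)}$)
$n^{2}{\left(-17,a{\left(w,3 \right)} \right)} = \left(\frac{163 - -17 + 9 \cdot 4 - \left(-17\right) 4}{3 \left(17 + 4\right)}\right)^{2} = \left(\frac{163 + 17 + 36 + 68}{3 \cdot 21}\right)^{2} = \left(\frac{1}{3} \cdot \frac{1}{21} \cdot 284\right)^{2} = \left(\frac{284}{63}\right)^{2} = \frac{80656}{3969}$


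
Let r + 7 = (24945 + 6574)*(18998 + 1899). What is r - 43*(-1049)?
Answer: 658697643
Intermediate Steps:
r = 658652536 (r = -7 + (24945 + 6574)*(18998 + 1899) = -7 + 31519*20897 = -7 + 658652543 = 658652536)
r - 43*(-1049) = 658652536 - 43*(-1049) = 658652536 + 45107 = 658697643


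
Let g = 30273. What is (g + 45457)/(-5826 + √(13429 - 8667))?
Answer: -220601490/16968757 - 37865*√4762/16968757 ≈ -13.154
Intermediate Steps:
(g + 45457)/(-5826 + √(13429 - 8667)) = (30273 + 45457)/(-5826 + √(13429 - 8667)) = 75730/(-5826 + √4762)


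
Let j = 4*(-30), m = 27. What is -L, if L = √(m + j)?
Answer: -I*√93 ≈ -9.6436*I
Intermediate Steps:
j = -120
L = I*√93 (L = √(27 - 120) = √(-93) = I*√93 ≈ 9.6436*I)
-L = -I*√93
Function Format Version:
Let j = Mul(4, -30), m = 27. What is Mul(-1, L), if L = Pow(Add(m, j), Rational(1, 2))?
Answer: Mul(-1, I, Pow(93, Rational(1, 2))) ≈ Mul(-9.6436, I)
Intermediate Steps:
j = -120
L = Mul(I, Pow(93, Rational(1, 2))) (L = Pow(Add(27, -120), Rational(1, 2)) = Pow(-93, Rational(1, 2)) = Mul(I, Pow(93, Rational(1, 2))) ≈ Mul(9.6436, I))
Mul(-1, L) = Mul(-1, Mul(I, Pow(93, Rational(1, 2)))) = Mul(-1, I, Pow(93, Rational(1, 2)))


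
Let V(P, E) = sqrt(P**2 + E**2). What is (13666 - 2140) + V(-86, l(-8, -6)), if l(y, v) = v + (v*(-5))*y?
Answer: 11526 + 2*sqrt(16978) ≈ 11787.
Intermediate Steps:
l(y, v) = v - 5*v*y (l(y, v) = v + (-5*v)*y = v - 5*v*y)
V(P, E) = sqrt(E**2 + P**2)
(13666 - 2140) + V(-86, l(-8, -6)) = (13666 - 2140) + sqrt((-6*(1 - 5*(-8)))**2 + (-86)**2) = 11526 + sqrt((-6*(1 + 40))**2 + 7396) = 11526 + sqrt((-6*41)**2 + 7396) = 11526 + sqrt((-246)**2 + 7396) = 11526 + sqrt(60516 + 7396) = 11526 + sqrt(67912) = 11526 + 2*sqrt(16978)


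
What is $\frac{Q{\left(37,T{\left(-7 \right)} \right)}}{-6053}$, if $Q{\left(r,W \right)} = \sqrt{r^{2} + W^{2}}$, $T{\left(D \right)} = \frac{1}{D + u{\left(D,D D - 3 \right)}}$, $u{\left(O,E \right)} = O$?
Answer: $- \frac{5 \sqrt{10733}}{84742} \approx -0.0061127$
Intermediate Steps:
$T{\left(D \right)} = \frac{1}{2 D}$ ($T{\left(D \right)} = \frac{1}{D + D} = \frac{1}{2 D}$)
$Q{\left(r,W \right)} = \sqrt{W^{2} + r^{2}}$
$\frac{Q{\left(37,T{\left(-7 \right)} \right)}}{-6053} = \frac{\sqrt{\left(\frac{1}{2 \left(-7\right)}\right)^{2} + 37^{2}}}{-6053} = \sqrt{\left(\frac{1}{2} \left(- \frac{1}{7}\right)\right)^{2} + 1369} \left(- \frac{1}{6053}\right) = \sqrt{\left(- \frac{1}{14}\right)^{2} + 1369} \left(- \frac{1}{6053}\right) = \sqrt{\frac{1}{196} + 1369} \left(- \frac{1}{6053}\right) = \sqrt{\frac{268325}{196}} \left(- \frac{1}{6053}\right) = \frac{5 \sqrt{10733}}{14} \left(- \frac{1}{6053}\right) = - \frac{5 \sqrt{10733}}{84742}$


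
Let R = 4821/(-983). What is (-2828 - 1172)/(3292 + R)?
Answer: -786400/646243 ≈ -1.2169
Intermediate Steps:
R = -4821/983 (R = 4821*(-1/983) = -4821/983 ≈ -4.9044)
(-2828 - 1172)/(3292 + R) = (-2828 - 1172)/(3292 - 4821/983) = -4000/3231215/983 = -4000*983/3231215 = -786400/646243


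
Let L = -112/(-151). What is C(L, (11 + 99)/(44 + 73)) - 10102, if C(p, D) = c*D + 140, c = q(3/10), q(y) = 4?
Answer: -1165114/117 ≈ -9958.2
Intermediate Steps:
c = 4
L = 112/151 (L = -112*(-1/151) = 112/151 ≈ 0.74172)
C(p, D) = 140 + 4*D (C(p, D) = 4*D + 140 = 140 + 4*D)
C(L, (11 + 99)/(44 + 73)) - 10102 = (140 + 4*((11 + 99)/(44 + 73))) - 10102 = (140 + 4*(110/117)) - 10102 = (140 + 440/117) - 10102 = 16820/117 - 10102 = -1165114/117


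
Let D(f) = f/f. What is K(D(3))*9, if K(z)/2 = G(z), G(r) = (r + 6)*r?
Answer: 126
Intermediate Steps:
D(f) = 1
G(r) = r*(6 + r) (G(r) = (6 + r)*r = r*(6 + r))
K(z) = 2*z*(6 + z) (K(z) = 2*(z*(6 + z)) = 2*z*(6 + z))
K(D(3))*9 = (2*1*(6 + 1))*9 = (2*1*7)*9 = 14*9 = 126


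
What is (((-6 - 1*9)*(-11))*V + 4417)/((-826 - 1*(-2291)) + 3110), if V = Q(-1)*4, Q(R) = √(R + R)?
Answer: 4417/4575 + 44*I*√2/305 ≈ 0.96546 + 0.20402*I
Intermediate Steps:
Q(R) = √2*√R (Q(R) = √(2*R) = √2*√R)
V = 4*I*√2 (V = (√2*√(-1))*4 = (√2*I)*4 = (I*√2)*4 = 4*I*√2 ≈ 5.6569*I)
(((-6 - 1*9)*(-11))*V + 4417)/((-826 - 1*(-2291)) + 3110) = (((-6 - 1*9)*(-11))*(4*I*√2) + 4417)/((-826 - 1*(-2291)) + 3110) = (((-6 - 9)*(-11))*(4*I*√2) + 4417)/((-826 + 2291) + 3110) = ((-15*(-11))*(4*I*√2) + 4417)/(1465 + 3110) = (165*(4*I*√2) + 4417)/4575 = (660*I*√2 + 4417)*(1/4575) = (4417 + 660*I*√2)*(1/4575) = 4417/4575 + 44*I*√2/305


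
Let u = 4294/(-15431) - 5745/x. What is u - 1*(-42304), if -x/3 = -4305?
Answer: 562045186457/13286091 ≈ 42303.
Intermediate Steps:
x = 12915 (x = -3*(-4305) = 12915)
u = -9607207/13286091 (u = 4294/(-15431) - 5745/12915 = 4294*(-1/15431) - 5745*1/12915 = -4294/15431 - 383/861 = -9607207/13286091 ≈ -0.72310)
u - 1*(-42304) = -9607207/13286091 - 1*(-42304) = -9607207/13286091 + 42304 = 562045186457/13286091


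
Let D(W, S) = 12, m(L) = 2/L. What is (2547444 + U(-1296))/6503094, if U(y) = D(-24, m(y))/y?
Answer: 275123951/702334152 ≈ 0.39173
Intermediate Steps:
U(y) = 12/y
(2547444 + U(-1296))/6503094 = (2547444 + 12/(-1296))/6503094 = (2547444 + 12*(-1/1296))*(1/6503094) = (2547444 - 1/108)*(1/6503094) = (275123951/108)*(1/6503094) = 275123951/702334152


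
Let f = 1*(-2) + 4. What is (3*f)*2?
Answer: 12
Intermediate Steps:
f = 2 (f = -2 + 4 = 2)
(3*f)*2 = (3*2)*2 = 6*2 = 12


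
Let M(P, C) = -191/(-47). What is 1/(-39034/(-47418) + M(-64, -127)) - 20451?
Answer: -111369264495/5445718 ≈ -20451.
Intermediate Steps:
M(P, C) = 191/47 (M(P, C) = -191*(-1/47) = 191/47)
1/(-39034/(-47418) + M(-64, -127)) - 20451 = 1/(-39034/(-47418) + 191/47) - 20451 = 1/(-39034*(-1/47418) + 191/47) - 20451 = 1/(19517/23709 + 191/47) - 20451 = 1/(5445718/1114323) - 20451 = 1114323/5445718 - 20451 = -111369264495/5445718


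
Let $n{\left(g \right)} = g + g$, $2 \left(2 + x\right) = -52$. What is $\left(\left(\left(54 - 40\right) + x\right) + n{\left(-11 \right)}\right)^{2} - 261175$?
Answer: $-259879$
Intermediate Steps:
$x = -28$ ($x = -2 + \frac{1}{2} \left(-52\right) = -2 - 26 = -28$)
$n{\left(g \right)} = 2 g$
$\left(\left(\left(54 - 40\right) + x\right) + n{\left(-11 \right)}\right)^{2} - 261175 = \left(\left(\left(54 - 40\right) - 28\right) + 2 \left(-11\right)\right)^{2} - 261175 = \left(\left(14 - 28\right) - 22\right)^{2} - 261175 = \left(-14 - 22\right)^{2} - 261175 = \left(-36\right)^{2} - 261175 = 1296 - 261175 = -259879$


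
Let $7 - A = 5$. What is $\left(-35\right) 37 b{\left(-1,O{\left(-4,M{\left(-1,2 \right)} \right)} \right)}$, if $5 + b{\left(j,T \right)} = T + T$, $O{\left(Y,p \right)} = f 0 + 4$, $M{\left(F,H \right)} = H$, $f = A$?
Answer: $-3885$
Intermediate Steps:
$A = 2$ ($A = 7 - 5 = 2$)
$f = 2$
$O{\left(Y,p \right)} = 4$ ($O{\left(Y,p \right)} = 2 \cdot 0 + 4 = 0 + 4 = 4$)
$b{\left(j,T \right)} = -5 + 2 T$ ($b{\left(j,T \right)} = -5 + \left(T + T\right) = -5 + 2 T$)
$\left(-35\right) 37 b{\left(-1,O{\left(-4,M{\left(-1,2 \right)} \right)} \right)} = \left(-35\right) 37 \left(-5 + 2 \cdot 4\right) = - 1295 \left(-5 + 8\right) = \left(-1295\right) 3 = -3885$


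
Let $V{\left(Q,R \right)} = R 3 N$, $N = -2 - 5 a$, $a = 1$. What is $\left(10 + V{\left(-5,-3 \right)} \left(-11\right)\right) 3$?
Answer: $-2049$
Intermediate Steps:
$N = -7$ ($N = -2 - 5 = -7$)
$V{\left(Q,R \right)} = - 21 R$ ($V{\left(Q,R \right)} = R 3 \left(-7\right) = 3 R \left(-7\right) = - 21 R$)
$\left(10 + V{\left(-5,-3 \right)} \left(-11\right)\right) 3 = \left(10 + \left(-21\right) \left(-3\right) \left(-11\right)\right) 3 = \left(10 + 63 \left(-11\right)\right) 3 = \left(10 - 693\right) 3 = \left(-683\right) 3 = -2049$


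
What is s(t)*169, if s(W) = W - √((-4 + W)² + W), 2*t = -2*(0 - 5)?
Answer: 845 - 169*√6 ≈ 431.04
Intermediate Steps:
t = 5 (t = (-2*(0 - 5))/2 = (-2*(-5))/2 = (½)*10 = 5)
s(W) = W - √(W + (-4 + W)²)
s(t)*169 = (5 - √(5 + (-4 + 5)²))*169 = (5 - √(5 + 1²))*169 = (5 - √(5 + 1))*169 = (5 - √6)*169 = 845 - 169*√6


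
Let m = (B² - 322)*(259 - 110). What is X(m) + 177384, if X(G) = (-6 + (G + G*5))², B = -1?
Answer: 82357697784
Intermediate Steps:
m = -47829 (m = ((-1)² - 322)*(259 - 110) = (1 - 322)*149 = -321*149 = -47829)
X(G) = (-6 + 6*G)² (X(G) = (-6 + (G + 5*G))² = (-6 + 6*G)²)
X(m) + 177384 = 36*(-1 - 47829)² + 177384 = 36*(-47830)² + 177384 = 36*2287708900 + 177384 = 82357520400 + 177384 = 82357697784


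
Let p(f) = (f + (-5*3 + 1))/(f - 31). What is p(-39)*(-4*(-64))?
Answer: 6784/35 ≈ 193.83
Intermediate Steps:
p(f) = (-14 + f)/(-31 + f) (p(f) = (f + (-15 + 1))/(-31 + f) = (f - 14)/(-31 + f) = (-14 + f)/(-31 + f))
p(-39)*(-4*(-64)) = ((-14 - 39)/(-31 - 39))*(-4*(-64)) = (-53/(-70))*256 = -1/70*(-53)*256 = (53/70)*256 = 6784/35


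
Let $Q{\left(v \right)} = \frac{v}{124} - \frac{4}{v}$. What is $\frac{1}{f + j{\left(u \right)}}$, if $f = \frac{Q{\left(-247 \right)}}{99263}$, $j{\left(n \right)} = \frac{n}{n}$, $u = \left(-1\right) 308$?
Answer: $\frac{3040227164}{3040166651} \approx 1.0$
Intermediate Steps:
$u = -308$
$Q{\left(v \right)} = - \frac{4}{v} + \frac{v}{124}$ ($Q{\left(v \right)} = v \frac{1}{124} - \frac{4}{v} = \frac{v}{124} - \frac{4}{v} = - \frac{4}{v} + \frac{v}{124}$)
$j{\left(n \right)} = 1$
$f = - \frac{60513}{3040227164}$ ($f = \frac{- \frac{4}{-247} + \frac{1}{124} \left(-247\right)}{99263} = \left(\left(-4\right) \left(- \frac{1}{247}\right) - \frac{247}{124}\right) \frac{1}{99263} = \left(\frac{4}{247} - \frac{247}{124}\right) \frac{1}{99263} = \left(- \frac{60513}{30628}\right) \frac{1}{99263} = - \frac{60513}{3040227164} \approx -1.9904 \cdot 10^{-5}$)
$\frac{1}{f + j{\left(u \right)}} = \frac{1}{- \frac{60513}{3040227164} + 1} = \frac{1}{\frac{3040166651}{3040227164}} = \frac{3040227164}{3040166651}$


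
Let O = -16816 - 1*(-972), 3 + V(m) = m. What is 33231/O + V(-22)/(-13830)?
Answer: -45918863/21912252 ≈ -2.0956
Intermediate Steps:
V(m) = -3 + m
O = -15844 (O = -16816 + 972 = -15844)
33231/O + V(-22)/(-13830) = 33231/(-15844) + (-3 - 22)/(-13830) = 33231*(-1/15844) - 25*(-1/13830) = -33231/15844 + 5/2766 = -45918863/21912252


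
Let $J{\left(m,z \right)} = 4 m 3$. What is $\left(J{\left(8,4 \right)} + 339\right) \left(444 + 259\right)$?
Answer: $305805$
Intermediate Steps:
$J{\left(m,z \right)} = 12 m$
$\left(J{\left(8,4 \right)} + 339\right) \left(444 + 259\right) = \left(12 \cdot 8 + 339\right) \left(444 + 259\right) = \left(96 + 339\right) 703 = 435 \cdot 703 = 305805$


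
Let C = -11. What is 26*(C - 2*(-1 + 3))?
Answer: -390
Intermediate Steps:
26*(C - 2*(-1 + 3)) = 26*(-11 - 2*(-1 + 3)) = 26*(-11 - 2*2) = 26*(-11 - 1*4) = 26*(-11 - 4) = 26*(-15) = -390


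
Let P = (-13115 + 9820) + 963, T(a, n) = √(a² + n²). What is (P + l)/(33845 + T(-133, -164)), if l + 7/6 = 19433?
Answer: 694492631/1374527328 - 102599*√44585/6872636640 ≈ 0.50211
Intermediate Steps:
l = 116591/6 (l = -7/6 + 19433 = 116591/6 ≈ 19432.)
P = -2332 (P = -3295 + 963 = -2332)
(P + l)/(33845 + T(-133, -164)) = (-2332 + 116591/6)/(33845 + √((-133)² + (-164)²)) = 102599/(6*(33845 + √(17689 + 26896))) = 102599/(6*(33845 + √44585))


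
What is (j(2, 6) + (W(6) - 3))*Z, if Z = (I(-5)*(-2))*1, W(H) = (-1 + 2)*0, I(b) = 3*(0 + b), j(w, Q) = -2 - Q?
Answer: -330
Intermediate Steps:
I(b) = 3*b
W(H) = 0 (W(H) = 1*0 = 0)
Z = 30 (Z = ((3*(-5))*(-2))*1 = -15*(-2)*1 = 30*1 = 30)
(j(2, 6) + (W(6) - 3))*Z = ((-2 - 1*6) + (0 - 3))*30 = ((-2 - 6) - 3)*30 = (-8 - 3)*30 = -11*30 = -330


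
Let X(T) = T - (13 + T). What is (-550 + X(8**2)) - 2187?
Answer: -2750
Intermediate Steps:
X(T) = -13 (X(T) = T + (-13 - T) = -13)
(-550 + X(8**2)) - 2187 = (-550 - 13) - 2187 = -563 - 2187 = -2750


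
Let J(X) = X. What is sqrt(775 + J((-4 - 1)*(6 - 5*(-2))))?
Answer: sqrt(695) ≈ 26.363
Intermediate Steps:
sqrt(775 + J((-4 - 1)*(6 - 5*(-2)))) = sqrt(775 + (-4 - 1)*(6 - 5*(-2))) = sqrt(775 - 5*(6 + 10)) = sqrt(775 - 5*16) = sqrt(775 - 80) = sqrt(695)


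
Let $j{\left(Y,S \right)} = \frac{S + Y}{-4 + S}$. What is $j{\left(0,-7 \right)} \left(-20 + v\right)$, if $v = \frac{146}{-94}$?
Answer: $- \frac{7091}{517} \approx -13.716$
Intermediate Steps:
$j{\left(Y,S \right)} = \frac{S + Y}{-4 + S}$
$v = - \frac{73}{47}$ ($v = 146 \left(- \frac{1}{94}\right) = - \frac{73}{47} \approx -1.5532$)
$j{\left(0,-7 \right)} \left(-20 + v\right) = \frac{-7 + 0}{-4 - 7} \left(-20 - \frac{73}{47}\right) = \frac{1}{-11} \left(-7\right) \left(- \frac{1013}{47}\right) = \left(- \frac{1}{11}\right) \left(-7\right) \left(- \frac{1013}{47}\right) = \frac{7}{11} \left(- \frac{1013}{47}\right) = - \frac{7091}{517}$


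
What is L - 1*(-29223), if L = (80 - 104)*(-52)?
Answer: 30471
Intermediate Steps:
L = 1248 (L = -24*(-52) = 1248)
L - 1*(-29223) = 1248 - 1*(-29223) = 1248 + 29223 = 30471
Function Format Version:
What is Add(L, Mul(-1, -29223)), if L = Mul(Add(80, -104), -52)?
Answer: 30471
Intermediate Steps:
L = 1248 (L = Mul(-24, -52) = 1248)
Add(L, Mul(-1, -29223)) = Add(1248, Mul(-1, -29223)) = Add(1248, 29223) = 30471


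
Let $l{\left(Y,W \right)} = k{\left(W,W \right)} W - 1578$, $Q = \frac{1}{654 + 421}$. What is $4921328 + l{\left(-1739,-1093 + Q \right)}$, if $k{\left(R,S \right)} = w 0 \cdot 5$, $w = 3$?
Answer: $4919750$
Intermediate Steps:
$k{\left(R,S \right)} = 0$ ($k{\left(R,S \right)} = 3 \cdot 0 \cdot 5 = 0 \cdot 5 = 0$)
$Q = \frac{1}{1075} \approx 0.00093023$
$l{\left(Y,W \right)} = -1578$ ($l{\left(Y,W \right)} = 0 W - 1578 = 0 - 1578 = -1578$)
$4921328 + l{\left(-1739,-1093 + Q \right)} = 4921328 - 1578 = 4919750$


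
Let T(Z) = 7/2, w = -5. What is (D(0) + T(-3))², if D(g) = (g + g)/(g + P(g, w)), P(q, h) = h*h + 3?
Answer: 49/4 ≈ 12.250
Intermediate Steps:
P(q, h) = 3 + h² (P(q, h) = h² + 3 = 3 + h²)
D(g) = 2*g/(28 + g) (D(g) = (g + g)/(g + (3 + (-5)²)) = (2*g)/(g + (3 + 25)) = (2*g)/(g + 28) = (2*g)/(28 + g) = 2*g/(28 + g))
T(Z) = 7/2 (T(Z) = 7*(½) = 7/2)
(D(0) + T(-3))² = (2*0/(28 + 0) + 7/2)² = (2*0/28 + 7/2)² = (2*0*(1/28) + 7/2)² = (0 + 7/2)² = (7/2)² = 49/4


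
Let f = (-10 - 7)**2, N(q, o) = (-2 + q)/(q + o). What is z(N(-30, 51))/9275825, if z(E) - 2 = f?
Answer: 291/9275825 ≈ 3.1372e-5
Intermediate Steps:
N(q, o) = (-2 + q)/(o + q)
f = 289 (f = (-17)**2 = 289)
z(E) = 291 (z(E) = 2 + 289 = 291)
z(N(-30, 51))/9275825 = 291/9275825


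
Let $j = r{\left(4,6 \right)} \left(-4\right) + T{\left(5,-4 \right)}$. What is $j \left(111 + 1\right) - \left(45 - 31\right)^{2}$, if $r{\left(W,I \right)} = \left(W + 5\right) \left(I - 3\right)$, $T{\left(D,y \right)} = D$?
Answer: $-11732$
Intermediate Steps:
$r{\left(W,I \right)} = \left(-3 + I\right) \left(5 + W\right)$ ($r{\left(W,I \right)} = \left(5 + W\right) \left(-3 + I\right) = \left(-3 + I\right) \left(5 + W\right)$)
$j = -103$ ($j = \left(-15 - 12 + 5 \cdot 6 + 6 \cdot 4\right) \left(-4\right) + 5 = \left(-15 - 12 + 30 + 24\right) \left(-4\right) + 5 = 27 \left(-4\right) + 5 = -108 + 5 = -103$)
$j \left(111 + 1\right) - \left(45 - 31\right)^{2} = - 103 \left(111 + 1\right) - \left(45 - 31\right)^{2} = \left(-103\right) 112 - 14^{2} = -11536 - 196 = -11732$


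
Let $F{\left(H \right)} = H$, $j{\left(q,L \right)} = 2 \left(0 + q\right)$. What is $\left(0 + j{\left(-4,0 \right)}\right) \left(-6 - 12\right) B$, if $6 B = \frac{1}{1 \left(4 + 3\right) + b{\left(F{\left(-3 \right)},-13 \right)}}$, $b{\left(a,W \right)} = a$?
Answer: $6$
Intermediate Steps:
$j{\left(q,L \right)} = 2 q$
$B = \frac{1}{24}$ ($B = \frac{1}{6 \left(1 \left(4 + 3\right) - 3\right)} = \frac{1}{6 \left(1 \cdot 7 - 3\right)} = \frac{1}{6 \left(7 - 3\right)} = \frac{1}{6 \cdot 4} = \frac{1}{6} \cdot \frac{1}{4} = \frac{1}{24} \approx 0.041667$)
$\left(0 + j{\left(-4,0 \right)}\right) \left(-6 - 12\right) B = \left(0 + 2 \left(-4\right)\right) \left(-6 - 12\right) \frac{1}{24} = \left(0 - 8\right) \left(-18\right) \frac{1}{24} = \left(-8\right) \left(-18\right) \frac{1}{24} = 144 \cdot \frac{1}{24} = 6$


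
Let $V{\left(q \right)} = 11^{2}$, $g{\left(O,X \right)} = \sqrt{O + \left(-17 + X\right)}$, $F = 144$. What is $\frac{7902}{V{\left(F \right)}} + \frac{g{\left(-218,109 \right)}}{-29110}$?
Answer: $\frac{7902}{121} - \frac{3 i \sqrt{14}}{29110} \approx 65.306 - 0.00038561 i$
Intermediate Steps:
$g{\left(O,X \right)} = \sqrt{-17 + O + X}$
$V{\left(q \right)} = 121$
$\frac{7902}{V{\left(F \right)}} + \frac{g{\left(-218,109 \right)}}{-29110} = \frac{7902}{121} + \frac{\sqrt{-17 - 218 + 109}}{-29110} = 7902 \cdot \frac{1}{121} + \sqrt{-126} \left(- \frac{1}{29110}\right) = \frac{7902}{121} + 3 i \sqrt{14} \left(- \frac{1}{29110}\right) = \frac{7902}{121} - \frac{3 i \sqrt{14}}{29110}$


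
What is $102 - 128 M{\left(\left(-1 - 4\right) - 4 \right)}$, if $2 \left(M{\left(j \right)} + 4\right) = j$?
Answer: $1190$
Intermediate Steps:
$M{\left(j \right)} = -4 + \frac{j}{2}$
$102 - 128 M{\left(\left(-1 - 4\right) - 4 \right)} = 102 - 128 \left(-4 + \frac{\left(-1 - 4\right) - 4}{2}\right) = 102 - 128 \left(-4 + \frac{-5 - 4}{2}\right) = 102 - 128 \left(-4 + \frac{1}{2} \left(-9\right)\right) = 102 - 128 \left(-4 - \frac{9}{2}\right) = 102 - -1088 = 102 + 1088 = 1190$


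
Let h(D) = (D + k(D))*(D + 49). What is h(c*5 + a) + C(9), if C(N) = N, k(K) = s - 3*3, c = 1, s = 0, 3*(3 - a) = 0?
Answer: -48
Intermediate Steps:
a = 3 (a = 3 - ⅓*0 = 3 + 0 = 3)
k(K) = -9 (k(K) = 0 - 3*3 = 0 - 9 = -9)
h(D) = (-9 + D)*(49 + D) (h(D) = (D - 9)*(D + 49) = (-9 + D)*(49 + D))
h(c*5 + a) + C(9) = (-441 + (1*5 + 3)² + 40*(1*5 + 3)) + 9 = (-441 + (5 + 3)² + 40*(5 + 3)) + 9 = (-441 + 8² + 40*8) + 9 = (-441 + 64 + 320) + 9 = -57 + 9 = -48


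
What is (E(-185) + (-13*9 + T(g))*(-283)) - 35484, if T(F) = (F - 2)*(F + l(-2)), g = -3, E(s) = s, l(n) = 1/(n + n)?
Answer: -28627/4 ≈ -7156.8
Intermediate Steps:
l(n) = 1/(2*n)
T(F) = (-2 + F)*(-1/4 + F) (T(F) = (F - 2)*(F + (1/2)/(-2)) = (-2 + F)*(F + (1/2)*(-1/2)) = (-2 + F)*(F - 1/4) = (-2 + F)*(-1/4 + F))
(E(-185) + (-13*9 + T(g))*(-283)) - 35484 = (-185 + (-13*9 + (1/2 + (-3)**2 - 9/4*(-3)))*(-283)) - 35484 = (-185 + (-117 + (1/2 + 9 + 27/4))*(-283)) - 35484 = (-185 + (-117 + 65/4)*(-283)) - 35484 = (-185 - 403/4*(-283)) - 35484 = (-185 + 114049/4) - 35484 = 113309/4 - 35484 = -28627/4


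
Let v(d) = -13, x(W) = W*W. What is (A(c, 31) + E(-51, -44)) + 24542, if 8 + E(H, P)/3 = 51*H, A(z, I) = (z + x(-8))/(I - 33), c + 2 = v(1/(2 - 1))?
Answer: 33381/2 ≈ 16691.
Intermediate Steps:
x(W) = W²
c = -15 (c = -2 - 13 = -15)
A(z, I) = (64 + z)/(-33 + I) (A(z, I) = (z + (-8)²)/(I - 33) = (z + 64)/(-33 + I) = (64 + z)/(-33 + I))
E(H, P) = -24 + 153*H (E(H, P) = -24 + 3*(51*H) = -24 + 153*H)
(A(c, 31) + E(-51, -44)) + 24542 = ((64 - 15)/(-33 + 31) + (-24 + 153*(-51))) + 24542 = (49/(-2) + (-24 - 7803)) + 24542 = (-½*49 - 7827) + 24542 = (-49/2 - 7827) + 24542 = -15703/2 + 24542 = 33381/2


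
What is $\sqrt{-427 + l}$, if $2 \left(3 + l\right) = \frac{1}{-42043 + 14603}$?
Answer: $\frac{i \sqrt{1651888070}}{1960} \approx 20.736 i$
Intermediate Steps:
$l = - \frac{164641}{54880}$ ($l = -3 + \frac{1}{2 \left(-42043 + 14603\right)} = -3 + \frac{1}{2 \left(-27440\right)} = -3 + \frac{1}{2} \left(- \frac{1}{27440}\right) = -3 - \frac{1}{54880} = - \frac{164641}{54880} \approx -3.0$)
$\sqrt{-427 + l} = \sqrt{-427 - \frac{164641}{54880}} = \sqrt{- \frac{23598401}{54880}} = \frac{i \sqrt{1651888070}}{1960}$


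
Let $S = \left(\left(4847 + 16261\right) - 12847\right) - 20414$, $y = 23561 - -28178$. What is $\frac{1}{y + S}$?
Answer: $\frac{1}{39586} \approx 2.5261 \cdot 10^{-5}$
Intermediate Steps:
$y = 51739$ ($y = 23561 + 28178 = 51739$)
$S = -12153$ ($S = \left(21108 - 12847\right) - 20414 = 8261 - 20414 = -12153$)
$\frac{1}{y + S} = \frac{1}{51739 - 12153} = \frac{1}{39586}$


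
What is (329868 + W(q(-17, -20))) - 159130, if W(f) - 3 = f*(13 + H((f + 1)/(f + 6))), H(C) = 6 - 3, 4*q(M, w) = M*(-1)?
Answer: 170809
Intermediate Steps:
q(M, w) = -M/4 (q(M, w) = (M*(-1))/4 = (-M)/4 = -M/4)
H(C) = 3
W(f) = 3 + 16*f (W(f) = 3 + f*(13 + 3) = 3 + f*16 = 3 + 16*f)
(329868 + W(q(-17, -20))) - 159130 = (329868 + (3 + 16*(-¼*(-17)))) - 159130 = (329868 + (3 + 16*(17/4))) - 159130 = (329868 + (3 + 68)) - 159130 = (329868 + 71) - 159130 = 329939 - 159130 = 170809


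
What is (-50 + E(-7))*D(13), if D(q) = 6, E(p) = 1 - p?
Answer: -252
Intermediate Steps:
(-50 + E(-7))*D(13) = (-50 + (1 - 1*(-7)))*6 = (-50 + (1 + 7))*6 = (-50 + 8)*6 = -42*6 = -252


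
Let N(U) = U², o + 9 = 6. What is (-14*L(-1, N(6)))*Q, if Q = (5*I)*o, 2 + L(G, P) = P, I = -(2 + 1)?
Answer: -21420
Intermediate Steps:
o = -3 (o = -9 + 6 = -3)
I = -3 (I = -1*3 = -3)
L(G, P) = -2 + P
Q = 45 (Q = (5*(-3))*(-3) = -15*(-3) = 45)
(-14*L(-1, N(6)))*Q = -14*(-2 + 6²)*45 = -14*(-2 + 36)*45 = -14*34*45 = -476*45 = -21420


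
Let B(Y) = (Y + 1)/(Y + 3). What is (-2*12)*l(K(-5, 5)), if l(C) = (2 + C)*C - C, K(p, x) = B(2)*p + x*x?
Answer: -12144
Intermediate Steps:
B(Y) = (1 + Y)/(3 + Y)
K(p, x) = x**2 + 3*p/5 (K(p, x) = ((1 + 2)/(3 + 2))*p + x*x = (3/5)*p + x**2 = ((1/5)*3)*p + x**2 = 3*p/5 + x**2 = x**2 + 3*p/5)
l(C) = -C + C*(2 + C) (l(C) = C*(2 + C) - C = -C + C*(2 + C))
(-2*12)*l(K(-5, 5)) = (-2*12)*((5**2 + (3/5)*(-5))*(1 + (5**2 + (3/5)*(-5)))) = -24*(25 - 3)*(1 + (25 - 3)) = -528*(1 + 22) = -528*23 = -24*506 = -12144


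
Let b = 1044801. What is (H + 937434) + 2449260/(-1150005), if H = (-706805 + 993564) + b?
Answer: 173956799714/76667 ≈ 2.2690e+6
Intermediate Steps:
H = 1331560 (H = (-706805 + 993564) + 1044801 = 286759 + 1044801 = 1331560)
(H + 937434) + 2449260/(-1150005) = (1331560 + 937434) + 2449260/(-1150005) = 2268994 + 2449260*(-1/1150005) = 2268994 - 163284/76667 = 173956799714/76667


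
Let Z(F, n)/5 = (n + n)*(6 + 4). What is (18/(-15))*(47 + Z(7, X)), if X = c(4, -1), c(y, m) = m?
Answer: 318/5 ≈ 63.600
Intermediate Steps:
X = -1
Z(F, n) = 100*n (Z(F, n) = 5*((n + n)*(6 + 4)) = 5*((2*n)*10) = 5*(20*n) = 100*n)
(18/(-15))*(47 + Z(7, X)) = (18/(-15))*(47 + 100*(-1)) = (18*(-1/15))*(47 - 100) = -6/5*(-53) = 318/5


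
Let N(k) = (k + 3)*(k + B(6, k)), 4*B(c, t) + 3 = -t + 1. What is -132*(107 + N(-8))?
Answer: -18414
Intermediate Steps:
B(c, t) = -½ - t/4 (B(c, t) = -¾ + (-t + 1)/4 = -¾ + (1 - t)/4 = -¾ + (¼ - t/4) = -½ - t/4)
N(k) = (3 + k)*(-½ + 3*k/4) (N(k) = (k + 3)*(k + (-½ - k/4)) = (3 + k)*(-½ + 3*k/4))
-132*(107 + N(-8)) = -132*(107 + (-3/2 + (¾)*(-8)² + (7/4)*(-8))) = -132*(107 + (-3/2 + (¾)*64 - 14)) = -132*(107 + (-3/2 + 48 - 14)) = -132*(107 + 65/2) = -132*279/2 = -18414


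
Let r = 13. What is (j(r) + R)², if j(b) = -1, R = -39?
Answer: 1600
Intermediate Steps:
(j(r) + R)² = (-1 - 39)² = (-40)² = 1600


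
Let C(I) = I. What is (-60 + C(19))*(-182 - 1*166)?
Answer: 14268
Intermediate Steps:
(-60 + C(19))*(-182 - 1*166) = (-60 + 19)*(-182 - 1*166) = -41*(-182 - 166) = -41*(-348) = 14268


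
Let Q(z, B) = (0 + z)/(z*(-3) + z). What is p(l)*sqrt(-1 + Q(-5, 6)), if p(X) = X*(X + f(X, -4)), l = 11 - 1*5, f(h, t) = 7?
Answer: 39*I*sqrt(6) ≈ 95.53*I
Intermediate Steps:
Q(z, B) = -1/2 (Q(z, B) = z/(-3*z + z) = z/((-2*z)) = z*(-1/(2*z)) = -1/2)
l = 6 (l = 11 - 5 = 6)
p(X) = X*(7 + X) (p(X) = X*(X + 7) = X*(7 + X))
p(l)*sqrt(-1 + Q(-5, 6)) = (6*(7 + 6))*sqrt(-1 - 1/2) = (6*13)*sqrt(-3/2) = 78*(I*sqrt(6)/2) = 39*I*sqrt(6)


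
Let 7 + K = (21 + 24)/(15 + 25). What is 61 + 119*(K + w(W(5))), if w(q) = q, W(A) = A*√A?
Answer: -5105/8 + 595*√5 ≈ 692.34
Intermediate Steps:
W(A) = A^(3/2)
K = -47/8 (K = -7 + (21 + 24)/(15 + 25) = -7 + 45/40 = -7 + 45*(1/40) = -7 + 9/8 = -47/8 ≈ -5.8750)
61 + 119*(K + w(W(5))) = 61 + 119*(-47/8 + 5^(3/2)) = 61 + 119*(-47/8 + 5*√5) = 61 + (-5593/8 + 595*√5) = -5105/8 + 595*√5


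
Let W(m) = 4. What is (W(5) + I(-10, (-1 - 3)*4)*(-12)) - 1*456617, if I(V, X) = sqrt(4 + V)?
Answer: -456613 - 12*I*sqrt(6) ≈ -4.5661e+5 - 29.394*I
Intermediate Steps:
(W(5) + I(-10, (-1 - 3)*4)*(-12)) - 1*456617 = (4 + sqrt(4 - 10)*(-12)) - 1*456617 = (4 + sqrt(-6)*(-12)) - 456617 = (4 + (I*sqrt(6))*(-12)) - 456617 = (4 - 12*I*sqrt(6)) - 456617 = -456613 - 12*I*sqrt(6)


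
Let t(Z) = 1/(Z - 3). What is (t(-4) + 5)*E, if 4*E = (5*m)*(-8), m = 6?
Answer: -2040/7 ≈ -291.43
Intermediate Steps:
t(Z) = 1/(-3 + Z)
E = -60 (E = ((5*6)*(-8))/4 = (30*(-8))/4 = (1/4)*(-240) = -60)
(t(-4) + 5)*E = (1/(-3 - 4) + 5)*(-60) = (1/(-7) + 5)*(-60) = (-1/7 + 5)*(-60) = (34/7)*(-60) = -2040/7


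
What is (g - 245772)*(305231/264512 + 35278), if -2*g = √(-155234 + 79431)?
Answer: -573371303075181/66128 - 65322316969*I*√1547/529024 ≈ -8.6706e+9 - 4.8566e+6*I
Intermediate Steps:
g = -7*I*√1547/2 (g = -√(-155234 + 79431)/2 = -7*I*√1547/2 ≈ -137.66*I)
(g - 245772)*(305231/264512 + 35278) = (-7*I*√1547/2 - 245772)*(305231/264512 + 35278) = (-245772 - 7*I*√1547/2)*(305231*(1/264512) + 35278) = (-245772 - 7*I*√1547/2)*(305231/264512 + 35278) = (-245772 - 7*I*√1547/2)*(9331759567/264512) = -573371303075181/66128 - 65322316969*I*√1547/529024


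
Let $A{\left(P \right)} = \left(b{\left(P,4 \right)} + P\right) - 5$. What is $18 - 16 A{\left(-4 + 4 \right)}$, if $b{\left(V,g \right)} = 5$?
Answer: $18$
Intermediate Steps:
$A{\left(P \right)} = P$ ($A{\left(P \right)} = \left(5 + P\right) - 5 = P$)
$18 - 16 A{\left(-4 + 4 \right)} = 18 - 16 \left(-4 + 4\right) = 18 - 0 = 18 + 0 = 18$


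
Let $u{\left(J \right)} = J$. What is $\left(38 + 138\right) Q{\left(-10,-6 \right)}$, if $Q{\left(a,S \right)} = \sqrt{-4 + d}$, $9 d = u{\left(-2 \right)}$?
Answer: $\frac{176 i \sqrt{38}}{3} \approx 361.65 i$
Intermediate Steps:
$d = - \frac{2}{9}$ ($d = \frac{1}{9} \left(-2\right) = - \frac{2}{9} \approx -0.22222$)
$Q{\left(a,S \right)} = \frac{i \sqrt{38}}{3}$ ($Q{\left(a,S \right)} = \sqrt{-4 - \frac{2}{9}} = \sqrt{- \frac{38}{9}} = \frac{i \sqrt{38}}{3}$)
$\left(38 + 138\right) Q{\left(-10,-6 \right)} = \left(38 + 138\right) \frac{i \sqrt{38}}{3} = 176 \frac{i \sqrt{38}}{3} = \frac{176 i \sqrt{38}}{3}$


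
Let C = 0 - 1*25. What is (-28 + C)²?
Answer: 2809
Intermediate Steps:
C = -25 (C = 0 - 25 = -25)
(-28 + C)² = (-28 - 25)² = (-53)² = 2809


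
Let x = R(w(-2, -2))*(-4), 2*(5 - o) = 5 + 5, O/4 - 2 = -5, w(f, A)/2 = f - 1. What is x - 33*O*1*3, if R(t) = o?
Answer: 1188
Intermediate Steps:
w(f, A) = -2 + 2*f (w(f, A) = 2*(f - 1) = 2*(-1 + f) = -2 + 2*f)
O = -12 (O = 8 + 4*(-5) = 8 - 20 = -12)
o = 0 (o = 5 - (5 + 5)/2 = 5 - ½*10 = 5 - 5 = 0)
R(t) = 0
x = 0 (x = 0*(-4) = 0)
x - 33*O*1*3 = 0 - 33*(-12*1)*3 = 0 - (-396)*3 = 0 - 33*(-36) = 0 + 1188 = 1188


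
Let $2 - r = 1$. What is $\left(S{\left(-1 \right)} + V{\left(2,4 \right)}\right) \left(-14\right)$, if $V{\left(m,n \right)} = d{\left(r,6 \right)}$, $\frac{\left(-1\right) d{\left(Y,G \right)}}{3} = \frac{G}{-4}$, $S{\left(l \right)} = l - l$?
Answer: $-63$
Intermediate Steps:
$S{\left(l \right)} = 0$
$r = 1$ ($r = 2 - 1 = 1$)
$d{\left(Y,G \right)} = \frac{3 G}{4}$ ($d{\left(Y,G \right)} = - 3 \frac{G}{-4} = - 3 G \left(- \frac{1}{4}\right) = - 3 \left(- \frac{G}{4}\right) = \frac{3 G}{4}$)
$V{\left(m,n \right)} = \frac{9}{2}$ ($V{\left(m,n \right)} = \frac{3}{4} \cdot 6 = \frac{9}{2}$)
$\left(S{\left(-1 \right)} + V{\left(2,4 \right)}\right) \left(-14\right) = \left(0 + \frac{9}{2}\right) \left(-14\right) = \frac{9}{2} \left(-14\right) = -63$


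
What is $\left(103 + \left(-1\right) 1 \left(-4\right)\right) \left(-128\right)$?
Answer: $-13696$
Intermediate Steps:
$\left(103 + \left(-1\right) 1 \left(-4\right)\right) \left(-128\right) = \left(103 - -4\right) \left(-128\right) = \left(103 + 4\right) \left(-128\right) = 107 \left(-128\right) = -13696$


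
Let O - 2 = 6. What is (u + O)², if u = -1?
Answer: 49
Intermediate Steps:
O = 8 (O = 2 + 6 = 8)
(u + O)² = (-1 + 8)² = 7² = 49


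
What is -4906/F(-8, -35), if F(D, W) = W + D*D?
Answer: -4906/29 ≈ -169.17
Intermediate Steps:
F(D, W) = W + D**2
-4906/F(-8, -35) = -4906/(-35 + (-8)**2) = -4906/(-35 + 64) = -4906/29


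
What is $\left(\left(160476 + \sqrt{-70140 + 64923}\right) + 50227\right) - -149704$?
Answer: $360407 + i \sqrt{5217} \approx 3.6041 \cdot 10^{5} + 72.229 i$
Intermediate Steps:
$\left(\left(160476 + \sqrt{-70140 + 64923}\right) + 50227\right) - -149704 = \left(\left(160476 + \sqrt{-5217}\right) + 50227\right) + 149704 = \left(\left(160476 + i \sqrt{5217}\right) + 50227\right) + 149704 = \left(210703 + i \sqrt{5217}\right) + 149704 = 360407 + i \sqrt{5217}$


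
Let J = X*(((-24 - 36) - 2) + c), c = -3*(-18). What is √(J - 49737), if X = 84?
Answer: 3*I*√5601 ≈ 224.52*I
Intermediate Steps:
c = 54
J = -672 (J = 84*(((-24 - 36) - 2) + 54) = 84*((-60 - 2) + 54) = 84*(-62 + 54) = 84*(-8) = -672)
√(J - 49737) = √(-672 - 49737) = √(-50409) = 3*I*√5601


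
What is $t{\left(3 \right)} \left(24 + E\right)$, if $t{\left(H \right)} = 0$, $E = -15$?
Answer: $0$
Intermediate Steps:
$t{\left(3 \right)} \left(24 + E\right) = 0 \left(24 - 15\right) = 0 \cdot 9 = 0$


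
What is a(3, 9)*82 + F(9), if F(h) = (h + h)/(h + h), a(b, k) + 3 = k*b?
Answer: 1969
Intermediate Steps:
a(b, k) = -3 + b*k (a(b, k) = -3 + k*b = -3 + b*k)
F(h) = 1 (F(h) = (2*h)/((2*h)) = (2*h)*(1/(2*h)) = 1)
a(3, 9)*82 + F(9) = (-3 + 3*9)*82 + 1 = (-3 + 27)*82 + 1 = 24*82 + 1 = 1968 + 1 = 1969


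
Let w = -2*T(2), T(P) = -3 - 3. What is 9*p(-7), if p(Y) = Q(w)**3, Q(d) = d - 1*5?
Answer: 3087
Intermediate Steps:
T(P) = -6
w = 12 (w = -2*(-6) = 12)
Q(d) = -5 + d (Q(d) = d - 5 = -5 + d)
p(Y) = 343 (p(Y) = (-5 + 12)**3 = 7**3 = 343)
9*p(-7) = 9*343 = 3087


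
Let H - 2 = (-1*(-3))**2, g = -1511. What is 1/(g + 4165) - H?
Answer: -29193/2654 ≈ -11.000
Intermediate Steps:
H = 11 (H = 2 + (-1*(-3))**2 = 2 + 3**2 = 2 + 9 = 11)
1/(g + 4165) - H = 1/(-1511 + 4165) - 1*11 = 1/2654 - 11 = -29193/2654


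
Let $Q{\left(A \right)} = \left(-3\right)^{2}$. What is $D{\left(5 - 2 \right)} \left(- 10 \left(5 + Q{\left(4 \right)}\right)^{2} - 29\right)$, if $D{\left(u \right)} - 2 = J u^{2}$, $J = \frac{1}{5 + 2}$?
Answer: $- \frac{45747}{7} \approx -6535.3$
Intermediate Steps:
$Q{\left(A \right)} = 9$
$J = \frac{1}{7} \approx 0.14286$
$D{\left(u \right)} = 2 + \frac{u^{2}}{7}$
$D{\left(5 - 2 \right)} \left(- 10 \left(5 + Q{\left(4 \right)}\right)^{2} - 29\right) = \left(2 + \frac{\left(5 - 2\right)^{2}}{7}\right) \left(- 10 \left(5 + 9\right)^{2} - 29\right) = \left(2 + \frac{3^{2}}{7}\right) \left(- 10 \cdot 14^{2} - 29\right) = \left(2 + \frac{1}{7} \cdot 9\right) \left(\left(-10\right) 196 - 29\right) = \left(2 + \frac{9}{7}\right) \left(-1960 - 29\right) = \frac{23}{7} \left(-1989\right) = - \frac{45747}{7}$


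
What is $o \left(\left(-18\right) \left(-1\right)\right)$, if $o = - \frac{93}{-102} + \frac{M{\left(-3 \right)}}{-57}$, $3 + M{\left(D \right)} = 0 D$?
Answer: $\frac{5607}{323} \approx 17.359$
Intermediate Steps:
$M{\left(D \right)} = -3$ ($M{\left(D \right)} = -3 + 0 D = -3 + 0 = -3$)
$o = \frac{623}{646}$ ($o = - \frac{93}{-102} - \frac{3}{-57} = \left(-93\right) \left(- \frac{1}{102}\right) - - \frac{1}{19} = \frac{31}{34} + \frac{1}{19} = \frac{623}{646} \approx 0.9644$)
$o \left(\left(-18\right) \left(-1\right)\right) = \frac{623 \left(\left(-18\right) \left(-1\right)\right)}{646} = \frac{623}{646} \cdot 18 = \frac{5607}{323}$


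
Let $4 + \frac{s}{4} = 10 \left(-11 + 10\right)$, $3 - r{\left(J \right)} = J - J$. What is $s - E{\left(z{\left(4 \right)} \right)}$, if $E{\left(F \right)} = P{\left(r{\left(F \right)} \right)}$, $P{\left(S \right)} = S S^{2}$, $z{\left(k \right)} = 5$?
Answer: $-83$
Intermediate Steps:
$r{\left(J \right)} = 3$ ($r{\left(J \right)} = 3 - \left(J - J\right) = 3 - 0 = 3 + 0 = 3$)
$P{\left(S \right)} = S^{3}$
$E{\left(F \right)} = 27$ ($E{\left(F \right)} = 3^{3} = 27$)
$s = -56$ ($s = -16 + 4 \cdot 10 \left(-11 + 10\right) = -16 + 4 \cdot 10 \left(-1\right) = -16 + 4 \left(-10\right) = -16 - 40 = -56$)
$s - E{\left(z{\left(4 \right)} \right)} = -56 - 27 = -83$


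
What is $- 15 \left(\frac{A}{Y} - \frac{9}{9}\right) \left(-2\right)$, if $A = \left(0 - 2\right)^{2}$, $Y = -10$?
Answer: $-42$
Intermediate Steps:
$A = 4$ ($A = \left(-2\right)^{2} = 4$)
$- 15 \left(\frac{A}{Y} - \frac{9}{9}\right) \left(-2\right) = - 15 \left(\frac{4}{-10} - \frac{9}{9}\right) \left(-2\right) = - 15 \left(4 \left(- \frac{1}{10}\right) - 1\right) \left(-2\right) = - 15 \left(- \frac{2}{5} - 1\right) \left(-2\right) = \left(-15\right) \left(- \frac{7}{5}\right) \left(-2\right) = 21 \left(-2\right) = -42$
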